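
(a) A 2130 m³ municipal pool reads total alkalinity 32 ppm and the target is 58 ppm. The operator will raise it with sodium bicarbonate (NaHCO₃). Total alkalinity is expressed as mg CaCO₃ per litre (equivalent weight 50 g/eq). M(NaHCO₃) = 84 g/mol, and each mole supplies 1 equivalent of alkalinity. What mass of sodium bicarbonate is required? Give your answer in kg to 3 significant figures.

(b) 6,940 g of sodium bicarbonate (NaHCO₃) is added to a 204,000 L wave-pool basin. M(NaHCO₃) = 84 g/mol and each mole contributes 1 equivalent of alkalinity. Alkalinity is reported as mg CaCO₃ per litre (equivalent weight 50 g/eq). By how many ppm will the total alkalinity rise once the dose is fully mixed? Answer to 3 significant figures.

(a) Volume: 2130 m³ = 2,130,000 L.
(a) Alkalinity to add: (58 − 32) = 26 mg/L as CaCO₃ × 2,130,000 L = 55,380 g as CaCO₃.
(a) Equivalents: 55,380 g ÷ 50 g/eq = 1108 eq.
(a) NaHCO₃ supplies 1 eq per mole → 1108 mol.
(a) Mass: 1108 mol × 84 g/mol = 93,040 g.

(b) Moles of NaHCO₃: 6,940 g ÷ 84 g/mol = 82.62 mol → 82.62 eq of alkalinity.
(b) As CaCO₃: 82.62 eq × 50 g/eq = 4131 g.
(b) Rise: 4131 g / 204,000 L × 1000 = 20.25 mg/L.

(a) 93.0 kg; (b) 20.2 ppm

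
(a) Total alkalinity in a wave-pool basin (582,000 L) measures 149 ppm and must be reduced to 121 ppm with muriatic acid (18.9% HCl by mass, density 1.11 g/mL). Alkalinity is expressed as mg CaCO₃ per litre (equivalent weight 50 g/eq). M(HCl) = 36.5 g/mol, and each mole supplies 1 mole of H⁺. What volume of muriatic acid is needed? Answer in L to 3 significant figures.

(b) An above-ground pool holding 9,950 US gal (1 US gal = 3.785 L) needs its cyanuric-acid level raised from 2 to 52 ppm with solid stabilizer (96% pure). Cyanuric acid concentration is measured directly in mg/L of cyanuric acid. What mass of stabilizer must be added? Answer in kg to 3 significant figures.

(a) 56.7 L; (b) 1.96 kg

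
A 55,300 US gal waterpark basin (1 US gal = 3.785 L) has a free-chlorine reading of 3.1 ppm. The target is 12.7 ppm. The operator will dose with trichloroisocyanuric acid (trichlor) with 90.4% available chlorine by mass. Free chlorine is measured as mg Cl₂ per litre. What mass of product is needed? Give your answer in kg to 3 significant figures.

2.22 kg

Volume: 55,300 US gal × 3.785 L/gal = 209,310 L.
Chlorine deficit: 12.7 − 3.1 = 9.6 ppm = 9.6 mg/L as Cl₂.
Cl₂ equivalent needed: 9.6 mg/L × 209,310 L = 2,009,000 mg = 2009 g.
Product at 90.4% available chlorine: 2009 / 0.904 = 2223 g.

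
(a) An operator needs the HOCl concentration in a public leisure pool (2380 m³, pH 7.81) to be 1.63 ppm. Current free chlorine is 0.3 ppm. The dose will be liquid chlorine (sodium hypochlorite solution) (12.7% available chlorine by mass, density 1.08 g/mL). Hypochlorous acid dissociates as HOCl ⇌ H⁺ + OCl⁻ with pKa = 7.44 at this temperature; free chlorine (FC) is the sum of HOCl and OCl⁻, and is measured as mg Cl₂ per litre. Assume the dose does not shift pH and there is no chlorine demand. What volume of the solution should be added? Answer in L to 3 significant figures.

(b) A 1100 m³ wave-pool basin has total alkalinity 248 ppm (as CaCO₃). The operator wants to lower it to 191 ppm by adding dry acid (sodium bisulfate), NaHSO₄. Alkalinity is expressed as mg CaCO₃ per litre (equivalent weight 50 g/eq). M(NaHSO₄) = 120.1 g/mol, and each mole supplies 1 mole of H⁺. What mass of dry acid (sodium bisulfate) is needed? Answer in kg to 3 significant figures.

(a) 89.4 L; (b) 151 kg

(a) Volume: 2380 m³ = 2,380,000 L.
(a) [OCl⁻]/[HOCl] = 10^(pH − pKa) = 10^(7.81 − 7.44) = 2.344; fraction as HOCl = 1/(1 + 2.344) = 0.299.
(a) Free chlorine required for 1.63 ppm HOCl: 1.63 / 0.299 = 5.451 ppm.
(a) FC to add: 5.451 − 0.3 = 5.151 mg/L as Cl₂.
(a) Cl₂ equivalent: 5.151 mg/L × 2,380,000 L = 12,260 g.
(a) Product at 12.7% available Cl: 12,260 / 0.127 = 96,530 g.
(a) Volume: 96,530 g ÷ 1.08 g/mL = 89,380 mL.

(b) Volume: 1100 m³ = 1,100,000 L.
(b) Alkalinity to neutralize: (248 − 191) = 57 mg/L as CaCO₃ × 1,100,000 L = 62,700 g as CaCO₃.
(b) Equivalents of H⁺ required: 62,700 ÷ 50 g/eq = 1254 eq = 1254 mol NaHSO₄.
(b) Mass of NaHSO₄: 1254 × 120.1 = 150,600 g.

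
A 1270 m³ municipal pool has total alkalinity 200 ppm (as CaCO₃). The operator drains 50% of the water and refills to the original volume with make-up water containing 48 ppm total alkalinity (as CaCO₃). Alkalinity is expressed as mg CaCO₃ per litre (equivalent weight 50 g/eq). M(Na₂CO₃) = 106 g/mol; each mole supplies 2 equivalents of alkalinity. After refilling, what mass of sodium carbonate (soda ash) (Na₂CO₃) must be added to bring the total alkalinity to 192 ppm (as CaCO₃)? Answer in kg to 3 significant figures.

Volume: 1270 m³ = 1,270,000 L.
After draining 50% and refilling: 200 × 0.50 + 48 × 0.50 = 124 ppm.
Deficit to target: 192 − 124 = 68 mg/L.
As CaCO₃: 68 mg/L × 1,270,000 L = 86,360 g; ÷ 50 g/eq ÷ 2 = 863.6 mol Na₂CO₃.
Mass: 863.6 × 106 = 91,540 g.

91.5 kg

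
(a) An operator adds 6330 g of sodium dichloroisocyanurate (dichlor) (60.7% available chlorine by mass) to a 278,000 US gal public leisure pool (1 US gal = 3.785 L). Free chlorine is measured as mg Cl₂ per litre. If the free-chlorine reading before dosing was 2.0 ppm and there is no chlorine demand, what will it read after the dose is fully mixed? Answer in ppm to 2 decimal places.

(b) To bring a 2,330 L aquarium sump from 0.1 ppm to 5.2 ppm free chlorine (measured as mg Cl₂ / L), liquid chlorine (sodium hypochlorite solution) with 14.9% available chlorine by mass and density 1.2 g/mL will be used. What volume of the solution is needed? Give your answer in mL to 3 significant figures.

(a) Volume: 278,000 US gal × 3.785 L/gal = 1,052,230 L.
(a) Available chlorine delivered: 6330 g × 0.607 = 3842 g as Cl₂.
(a) Concentration rise: 3842 g / 1,052,230 L = 3.652 mg/L = 3.65 ppm.
(a) Final FC: 2.0 + 3.65 = 5.65 ppm.

(b) Chlorine deficit: 5.2 − 0.1 = 5.1 ppm = 5.1 mg/L as Cl₂.
(b) Cl₂ equivalent needed: 5.1 mg/L × 2,330 L = 11,880 mg = 11.88 g.
(b) Product at 14.9% available chlorine: 11.88 / 0.149 = 79.75 g.
(b) Volume at density 1.2 g/mL: 79.75 g ÷ 1.2 g/mL = 66.46 mL.

(a) 5.65 ppm; (b) 66.5 mL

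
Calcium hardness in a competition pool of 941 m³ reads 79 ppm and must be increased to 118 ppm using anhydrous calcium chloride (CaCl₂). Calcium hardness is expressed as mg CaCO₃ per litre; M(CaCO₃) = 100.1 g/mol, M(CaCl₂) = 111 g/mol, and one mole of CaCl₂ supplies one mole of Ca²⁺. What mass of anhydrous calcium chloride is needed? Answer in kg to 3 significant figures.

40.7 kg

Volume: 941 m³ = 941,000 L.
Hardness to add: (118 − 79) = 39 mg/L as CaCO₃ × 941,000 L = 36,700 g as CaCO₃.
Moles of Ca²⁺ (1 mol Ca²⁺ ≡ 1 mol CaCO₃): 36,700 / 100.1 g/mol = 366.6 mol.
Mass of CaCl₂: 366.6 × 111 = 40,700 g.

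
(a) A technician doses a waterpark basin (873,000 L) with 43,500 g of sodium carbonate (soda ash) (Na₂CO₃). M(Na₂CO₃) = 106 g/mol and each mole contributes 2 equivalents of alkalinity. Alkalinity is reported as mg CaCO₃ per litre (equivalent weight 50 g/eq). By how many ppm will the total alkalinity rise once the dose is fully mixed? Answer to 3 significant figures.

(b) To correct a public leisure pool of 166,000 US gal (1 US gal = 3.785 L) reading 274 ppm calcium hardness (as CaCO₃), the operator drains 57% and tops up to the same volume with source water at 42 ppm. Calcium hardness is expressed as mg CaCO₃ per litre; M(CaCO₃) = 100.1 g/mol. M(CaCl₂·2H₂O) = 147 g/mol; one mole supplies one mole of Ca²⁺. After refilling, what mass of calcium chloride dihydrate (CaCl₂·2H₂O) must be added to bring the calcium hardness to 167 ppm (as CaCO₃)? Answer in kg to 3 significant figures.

(a) Moles of Na₂CO₃: 43,500 g ÷ 106 g/mol = 410.4 mol → 820.8 eq of alkalinity.
(a) As CaCO₃: 820.8 eq × 50 g/eq = 41,040 g.
(a) Rise: 41,040 g / 873,000 L × 1000 = 47.01 mg/L.

(b) Volume: 166,000 US gal × 3.785 L/gal = 628,310 L.
(b) After draining 57% and refilling: 274 × 0.43 + 42 × 0.57 = 141.76 ppm.
(b) Deficit to target: 167 − 141.76 = 25.24 mg/L.
(b) As CaCO₃: 25.24 mg/L × 628,310 L = 15,860 g; ÷ 100.1 = 158.4 mol Ca²⁺.
(b) Mass: 158.4 × 147 = 23,290 g.

(a) 47.0 ppm; (b) 23.3 kg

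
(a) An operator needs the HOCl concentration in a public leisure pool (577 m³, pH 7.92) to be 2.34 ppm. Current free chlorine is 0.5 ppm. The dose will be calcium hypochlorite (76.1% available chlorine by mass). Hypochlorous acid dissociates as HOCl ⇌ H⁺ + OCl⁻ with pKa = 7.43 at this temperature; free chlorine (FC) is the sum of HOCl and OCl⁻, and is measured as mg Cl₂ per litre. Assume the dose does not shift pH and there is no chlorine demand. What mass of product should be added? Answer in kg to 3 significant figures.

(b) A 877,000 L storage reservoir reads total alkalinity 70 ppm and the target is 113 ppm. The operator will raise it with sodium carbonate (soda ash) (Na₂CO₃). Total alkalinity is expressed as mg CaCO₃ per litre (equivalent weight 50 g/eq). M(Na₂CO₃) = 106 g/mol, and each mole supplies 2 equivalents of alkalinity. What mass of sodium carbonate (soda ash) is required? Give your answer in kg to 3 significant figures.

(a) Volume: 577 m³ = 577,000 L.
(a) [OCl⁻]/[HOCl] = 10^(pH − pKa) = 10^(7.92 − 7.43) = 3.09; fraction as HOCl = 1/(1 + 3.09) = 0.2445.
(a) Free chlorine required for 2.34 ppm HOCl: 2.34 / 0.2445 = 9.571 ppm.
(a) FC to add: 9.571 − 0.5 = 9.071 mg/L as Cl₂.
(a) Cl₂ equivalent: 9.071 mg/L × 577,000 L = 5234 g.
(a) Product at 76.1% available Cl: 5234 / 0.761 = 6878 g.

(b) Alkalinity to add: (113 − 70) = 43 mg/L as CaCO₃ × 877,000 L = 37,710 g as CaCO₃.
(b) Equivalents: 37,710 g ÷ 50 g/eq = 754.2 eq.
(b) Each mole of Na₂CO₃ supplies 2 eq, so 754.2 / 2 = 377.1 mol.
(b) Mass: 377.1 mol × 106 g/mol = 39,970 g.

(a) 6.88 kg; (b) 40.0 kg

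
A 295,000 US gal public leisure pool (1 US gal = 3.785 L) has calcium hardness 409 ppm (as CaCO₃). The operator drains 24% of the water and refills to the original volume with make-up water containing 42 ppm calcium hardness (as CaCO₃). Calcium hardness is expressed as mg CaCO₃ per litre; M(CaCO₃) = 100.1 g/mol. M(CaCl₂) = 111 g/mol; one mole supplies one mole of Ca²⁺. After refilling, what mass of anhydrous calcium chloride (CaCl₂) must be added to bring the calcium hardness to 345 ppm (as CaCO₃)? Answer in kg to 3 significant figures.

29.8 kg

Volume: 295,000 US gal × 3.785 L/gal = 1,116,575 L.
After draining 24% and refilling: 409 × 0.76 + 42 × 0.24 = 320.92 ppm.
Deficit to target: 345 − 320.92 = 24.08 mg/L.
As CaCO₃: 24.08 mg/L × 1,116,575 L = 26,890 g; ÷ 100.1 = 268.6 mol Ca²⁺.
Mass: 268.6 × 111 = 29,810 g.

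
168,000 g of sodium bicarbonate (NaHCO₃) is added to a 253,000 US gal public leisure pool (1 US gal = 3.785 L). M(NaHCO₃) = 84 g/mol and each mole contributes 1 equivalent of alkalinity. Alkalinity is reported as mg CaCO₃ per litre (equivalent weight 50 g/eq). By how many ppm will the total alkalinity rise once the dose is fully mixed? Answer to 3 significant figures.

104 ppm

Volume: 253,000 US gal × 3.785 L/gal = 957,605 L.
Moles of NaHCO₃: 168,000 g ÷ 84 g/mol = 2000 mol → 2000 eq of alkalinity.
As CaCO₃: 2000 eq × 50 g/eq = 100,000 g.
Rise: 100,000 g / 957,605 L × 1000 = 104.4 mg/L.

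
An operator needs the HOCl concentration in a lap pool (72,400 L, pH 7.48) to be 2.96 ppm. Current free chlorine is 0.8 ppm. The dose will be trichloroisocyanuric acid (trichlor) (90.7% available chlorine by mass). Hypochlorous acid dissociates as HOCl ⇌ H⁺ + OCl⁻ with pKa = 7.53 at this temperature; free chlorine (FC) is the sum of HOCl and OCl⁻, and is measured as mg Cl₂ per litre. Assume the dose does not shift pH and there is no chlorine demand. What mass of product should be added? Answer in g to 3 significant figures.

[OCl⁻]/[HOCl] = 10^(pH − pKa) = 10^(7.48 − 7.53) = 0.8913; fraction as HOCl = 1/(1 + 0.8913) = 0.5288.
Free chlorine required for 2.96 ppm HOCl: 2.96 / 0.5288 = 5.598 ppm.
FC to add: 5.598 − 0.8 = 4.798 mg/L as Cl₂.
Cl₂ equivalent: 4.798 mg/L × 72,400 L = 347.4 g.
Product at 90.7% available Cl: 347.4 / 0.907 = 383 g.

383 g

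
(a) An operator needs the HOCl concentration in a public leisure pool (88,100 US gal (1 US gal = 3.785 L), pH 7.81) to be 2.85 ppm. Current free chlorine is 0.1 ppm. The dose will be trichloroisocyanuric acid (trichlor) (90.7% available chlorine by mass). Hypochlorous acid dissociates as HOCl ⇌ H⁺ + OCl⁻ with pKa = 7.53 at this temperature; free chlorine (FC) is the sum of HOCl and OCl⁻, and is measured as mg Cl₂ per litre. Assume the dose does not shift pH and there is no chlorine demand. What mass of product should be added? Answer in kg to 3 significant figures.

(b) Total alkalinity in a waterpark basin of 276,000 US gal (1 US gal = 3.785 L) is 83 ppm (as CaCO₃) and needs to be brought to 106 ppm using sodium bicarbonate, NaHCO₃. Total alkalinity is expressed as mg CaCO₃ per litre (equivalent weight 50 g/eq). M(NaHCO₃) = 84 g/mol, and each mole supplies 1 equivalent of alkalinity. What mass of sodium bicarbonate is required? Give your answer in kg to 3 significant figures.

(a) Volume: 88,100 US gal × 3.785 L/gal = 333,458 L.
(a) [OCl⁻]/[HOCl] = 10^(pH − pKa) = 10^(7.81 − 7.53) = 1.905; fraction as HOCl = 1/(1 + 1.905) = 0.3442.
(a) Free chlorine required for 2.85 ppm HOCl: 2.85 / 0.3442 = 8.281 ppm.
(a) FC to add: 8.281 − 0.1 = 8.181 mg/L as Cl₂.
(a) Cl₂ equivalent: 8.181 mg/L × 333,458 L = 2728 g.
(a) Product at 90.7% available Cl: 2728 / 0.907 = 3008 g.

(b) Volume: 276,000 US gal × 3.785 L/gal = 1,044,660 L.
(b) Alkalinity to add: (106 − 83) = 23 mg/L as CaCO₃ × 1,044,660 L = 24,030 g as CaCO₃.
(b) Equivalents: 24,030 g ÷ 50 g/eq = 480.5 eq.
(b) NaHCO₃ supplies 1 eq per mole → 480.5 mol.
(b) Mass: 480.5 mol × 84 g/mol = 40,370 g.

(a) 3.01 kg; (b) 40.4 kg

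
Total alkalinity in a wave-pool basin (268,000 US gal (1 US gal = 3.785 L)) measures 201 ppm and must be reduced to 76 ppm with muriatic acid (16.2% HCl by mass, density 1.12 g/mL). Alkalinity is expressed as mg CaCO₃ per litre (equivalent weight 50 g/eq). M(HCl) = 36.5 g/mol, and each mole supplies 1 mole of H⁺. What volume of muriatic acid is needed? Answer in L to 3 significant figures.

510 L

Volume: 268,000 US gal × 3.785 L/gal = 1,014,380 L.
Alkalinity to neutralize: (201 − 76) = 125 mg/L as CaCO₃ × 1,014,380 L = 126,800 g as CaCO₃.
Equivalents of H⁺ required: 126,800 ÷ 50 g/eq = 2536 eq = 2536 mol HCl.
Mass of HCl: 2536 × 36.5 = 92,560 g.
Mass of 16.2% solution: 92,560 / 0.162 = 571,400 g.
Volume: 571,400 g ÷ 1.12 g/mL = 510,200 mL.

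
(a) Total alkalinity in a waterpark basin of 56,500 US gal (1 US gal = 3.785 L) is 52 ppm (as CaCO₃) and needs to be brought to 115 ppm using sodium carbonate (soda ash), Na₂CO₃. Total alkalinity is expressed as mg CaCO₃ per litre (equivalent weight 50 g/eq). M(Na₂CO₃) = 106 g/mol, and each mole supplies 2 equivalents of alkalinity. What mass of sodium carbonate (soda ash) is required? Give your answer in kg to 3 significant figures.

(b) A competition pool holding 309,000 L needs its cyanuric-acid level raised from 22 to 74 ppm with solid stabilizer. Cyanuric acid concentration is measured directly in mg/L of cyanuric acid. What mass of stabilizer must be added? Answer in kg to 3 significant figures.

(a) Volume: 56,500 US gal × 3.785 L/gal = 213,852 L.
(a) Alkalinity to add: (115 − 52) = 63 mg/L as CaCO₃ × 213,852 L = 13,470 g as CaCO₃.
(a) Equivalents: 13,470 g ÷ 50 g/eq = 269.5 eq.
(a) Each mole of Na₂CO₃ supplies 2 eq, so 269.5 / 2 = 134.7 mol.
(a) Mass: 134.7 mol × 106 g/mol = 14,280 g.

(b) CYA to add: (74 − 22) = 52 mg/L × 309,000 L = 16,070 g cyanuric acid.

(a) 14.3 kg; (b) 16.1 kg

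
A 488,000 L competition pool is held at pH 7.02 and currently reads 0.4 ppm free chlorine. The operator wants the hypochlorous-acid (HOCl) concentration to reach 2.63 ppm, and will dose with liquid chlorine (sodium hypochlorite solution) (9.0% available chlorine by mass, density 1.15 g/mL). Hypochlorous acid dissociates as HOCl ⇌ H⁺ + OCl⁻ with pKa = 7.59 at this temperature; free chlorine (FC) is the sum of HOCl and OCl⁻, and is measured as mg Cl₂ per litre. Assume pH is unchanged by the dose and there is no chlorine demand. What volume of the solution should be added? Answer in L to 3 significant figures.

13.9 L

[OCl⁻]/[HOCl] = 10^(pH − pKa) = 10^(7.02 − 7.59) = 0.2692; fraction as HOCl = 1/(1 + 0.2692) = 0.7879.
Free chlorine required for 2.63 ppm HOCl: 2.63 / 0.7879 = 3.338 ppm.
FC to add: 3.338 − 0.4 = 2.938 mg/L as Cl₂.
Cl₂ equivalent: 2.938 mg/L × 488,000 L = 1434 g.
Product at 9.0% available Cl: 1434 / 0.09 = 15,930 g.
Volume: 15,930 g ÷ 1.15 g/mL = 13,850 mL.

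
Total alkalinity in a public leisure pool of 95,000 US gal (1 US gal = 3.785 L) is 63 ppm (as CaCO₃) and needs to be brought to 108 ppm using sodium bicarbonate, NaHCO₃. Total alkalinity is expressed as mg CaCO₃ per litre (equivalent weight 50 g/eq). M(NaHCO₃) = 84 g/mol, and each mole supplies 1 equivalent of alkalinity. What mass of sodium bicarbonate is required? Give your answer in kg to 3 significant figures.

Volume: 95,000 US gal × 3.785 L/gal = 359,575 L.
Alkalinity to add: (108 − 63) = 45 mg/L as CaCO₃ × 359,575 L = 16,180 g as CaCO₃.
Equivalents: 16,180 g ÷ 50 g/eq = 323.6 eq.
NaHCO₃ supplies 1 eq per mole → 323.6 mol.
Mass: 323.6 mol × 84 g/mol = 27,180 g.

27.2 kg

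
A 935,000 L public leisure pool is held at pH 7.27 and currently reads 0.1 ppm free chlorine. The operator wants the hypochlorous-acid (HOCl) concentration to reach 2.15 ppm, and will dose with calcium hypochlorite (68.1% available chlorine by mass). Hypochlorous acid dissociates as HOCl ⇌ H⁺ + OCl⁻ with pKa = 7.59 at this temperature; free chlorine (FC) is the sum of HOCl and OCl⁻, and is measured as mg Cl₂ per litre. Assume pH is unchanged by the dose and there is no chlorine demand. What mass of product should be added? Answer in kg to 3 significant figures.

4.23 kg

[OCl⁻]/[HOCl] = 10^(pH − pKa) = 10^(7.27 − 7.59) = 0.4786; fraction as HOCl = 1/(1 + 0.4786) = 0.6763.
Free chlorine required for 2.15 ppm HOCl: 2.15 / 0.6763 = 3.179 ppm.
FC to add: 3.179 − 0.1 = 3.079 mg/L as Cl₂.
Cl₂ equivalent: 3.079 mg/L × 935,000 L = 2879 g.
Product at 68.1% available Cl: 2879 / 0.681 = 4227 g.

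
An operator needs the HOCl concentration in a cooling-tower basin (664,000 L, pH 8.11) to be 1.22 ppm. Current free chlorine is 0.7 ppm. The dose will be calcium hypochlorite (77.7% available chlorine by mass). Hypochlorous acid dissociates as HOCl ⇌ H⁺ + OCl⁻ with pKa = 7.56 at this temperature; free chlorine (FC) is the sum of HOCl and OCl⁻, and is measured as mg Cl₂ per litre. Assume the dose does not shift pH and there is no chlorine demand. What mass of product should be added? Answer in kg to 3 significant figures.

[OCl⁻]/[HOCl] = 10^(pH − pKa) = 10^(8.11 − 7.56) = 3.548; fraction as HOCl = 1/(1 + 3.548) = 0.2199.
Free chlorine required for 1.22 ppm HOCl: 1.22 / 0.2199 = 5.549 ppm.
FC to add: 5.549 − 0.7 = 4.849 mg/L as Cl₂.
Cl₂ equivalent: 4.849 mg/L × 664,000 L = 3220 g.
Product at 77.7% available Cl: 3220 / 0.777 = 4144 g.

4.14 kg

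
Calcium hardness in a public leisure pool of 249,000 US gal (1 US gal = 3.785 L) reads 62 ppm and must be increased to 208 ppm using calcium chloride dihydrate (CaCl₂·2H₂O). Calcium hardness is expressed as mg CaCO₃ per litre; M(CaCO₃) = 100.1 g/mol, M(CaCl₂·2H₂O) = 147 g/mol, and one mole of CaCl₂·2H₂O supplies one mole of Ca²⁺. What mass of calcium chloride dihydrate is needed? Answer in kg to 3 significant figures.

202 kg

Volume: 249,000 US gal × 3.785 L/gal = 942,465 L.
Hardness to add: (208 − 62) = 146 mg/L as CaCO₃ × 942,465 L = 137,600 g as CaCO₃.
Moles of Ca²⁺ (1 mol Ca²⁺ ≡ 1 mol CaCO₃): 137,600 / 100.1 g/mol = 1375 mol.
Mass of CaCl₂·2H₂O: 1375 × 147 = 202,100 g.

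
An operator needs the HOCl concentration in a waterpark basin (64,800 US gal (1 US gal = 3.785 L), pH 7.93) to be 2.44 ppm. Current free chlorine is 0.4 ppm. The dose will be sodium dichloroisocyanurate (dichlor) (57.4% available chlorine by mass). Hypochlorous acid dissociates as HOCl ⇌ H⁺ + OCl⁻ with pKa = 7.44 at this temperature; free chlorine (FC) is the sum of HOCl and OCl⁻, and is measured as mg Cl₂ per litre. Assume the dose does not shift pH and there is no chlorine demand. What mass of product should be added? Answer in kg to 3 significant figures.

4.09 kg

Volume: 64,800 US gal × 3.785 L/gal = 245,268 L.
[OCl⁻]/[HOCl] = 10^(pH − pKa) = 10^(7.93 − 7.44) = 3.09; fraction as HOCl = 1/(1 + 3.09) = 0.2445.
Free chlorine required for 2.44 ppm HOCl: 2.44 / 0.2445 = 9.98 ppm.
FC to add: 9.98 − 0.4 = 9.58 mg/L as Cl₂.
Cl₂ equivalent: 9.58 mg/L × 245,268 L = 2350 g.
Product at 57.4% available Cl: 2350 / 0.574 = 4094 g.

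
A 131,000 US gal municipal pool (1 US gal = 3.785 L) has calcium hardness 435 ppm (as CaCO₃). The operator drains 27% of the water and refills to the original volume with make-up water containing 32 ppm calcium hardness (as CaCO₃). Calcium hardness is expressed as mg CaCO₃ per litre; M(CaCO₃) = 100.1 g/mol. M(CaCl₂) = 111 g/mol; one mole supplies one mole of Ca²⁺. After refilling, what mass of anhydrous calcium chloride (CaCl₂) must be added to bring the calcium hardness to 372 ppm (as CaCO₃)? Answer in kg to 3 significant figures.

25.2 kg

Volume: 131,000 US gal × 3.785 L/gal = 495,835 L.
After draining 27% and refilling: 435 × 0.73 + 32 × 0.27 = 326.19 ppm.
Deficit to target: 372 − 326.19 = 45.81 mg/L.
As CaCO₃: 45.81 mg/L × 495,835 L = 22,710 g; ÷ 100.1 = 226.9 mol Ca²⁺.
Mass: 226.9 × 111 = 25,190 g.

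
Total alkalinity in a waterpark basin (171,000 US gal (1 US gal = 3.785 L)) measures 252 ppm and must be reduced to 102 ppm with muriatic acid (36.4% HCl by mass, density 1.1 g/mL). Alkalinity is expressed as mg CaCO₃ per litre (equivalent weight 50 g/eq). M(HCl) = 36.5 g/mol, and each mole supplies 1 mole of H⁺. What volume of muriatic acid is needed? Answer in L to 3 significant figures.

Volume: 171,000 US gal × 3.785 L/gal = 647,235 L.
Alkalinity to neutralize: (252 − 102) = 150 mg/L as CaCO₃ × 647,235 L = 97,090 g as CaCO₃.
Equivalents of H⁺ required: 97,090 ÷ 50 g/eq = 1942 eq = 1942 mol HCl.
Mass of HCl: 1942 × 36.5 = 70,870 g.
Mass of 36.4% solution: 70,870 / 0.364 = 194,700 g.
Volume: 194,700 g ÷ 1.1 g/mL = 177,000 mL.

177 L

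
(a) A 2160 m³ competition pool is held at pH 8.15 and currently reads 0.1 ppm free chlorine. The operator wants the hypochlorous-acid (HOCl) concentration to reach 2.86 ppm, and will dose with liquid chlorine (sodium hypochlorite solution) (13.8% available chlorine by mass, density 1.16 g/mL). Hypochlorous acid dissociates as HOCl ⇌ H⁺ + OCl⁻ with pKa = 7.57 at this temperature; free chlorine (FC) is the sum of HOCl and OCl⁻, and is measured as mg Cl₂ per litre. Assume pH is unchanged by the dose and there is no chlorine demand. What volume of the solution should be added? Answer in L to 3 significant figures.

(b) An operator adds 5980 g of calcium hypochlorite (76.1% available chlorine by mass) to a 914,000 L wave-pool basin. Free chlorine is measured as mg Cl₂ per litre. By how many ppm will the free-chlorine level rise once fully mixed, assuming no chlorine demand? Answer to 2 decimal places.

(a) Volume: 2160 m³ = 2,160,000 L.
(a) [OCl⁻]/[HOCl] = 10^(pH − pKa) = 10^(8.15 − 7.57) = 3.802; fraction as HOCl = 1/(1 + 3.802) = 0.2083.
(a) Free chlorine required for 2.86 ppm HOCl: 2.86 / 0.2083 = 13.73 ppm.
(a) FC to add: 13.73 − 0.1 = 13.63 mg/L as Cl₂.
(a) Cl₂ equivalent: 13.63 mg/L × 2,160,000 L = 29,450 g.
(a) Product at 13.8% available Cl: 29,450 / 0.138 = 213,400 g.
(a) Volume: 213,400 g ÷ 1.16 g/mL = 184,000 mL.

(b) Available chlorine delivered: 5980 g × 0.761 = 4551 g as Cl₂.
(b) Concentration rise: 4551 g / 914,000 L = 4.979 mg/L = 4.98 ppm.

(a) 184 L; (b) 4.98 ppm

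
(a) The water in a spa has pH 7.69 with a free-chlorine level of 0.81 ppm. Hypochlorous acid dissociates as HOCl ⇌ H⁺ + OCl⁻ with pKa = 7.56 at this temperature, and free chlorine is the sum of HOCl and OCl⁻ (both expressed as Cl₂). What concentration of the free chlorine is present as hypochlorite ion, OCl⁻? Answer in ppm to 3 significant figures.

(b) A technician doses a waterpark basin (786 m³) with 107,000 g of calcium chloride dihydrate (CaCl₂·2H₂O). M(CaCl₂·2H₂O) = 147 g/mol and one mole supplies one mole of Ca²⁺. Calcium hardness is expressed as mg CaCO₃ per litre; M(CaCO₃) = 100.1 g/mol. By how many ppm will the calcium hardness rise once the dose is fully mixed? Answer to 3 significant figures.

(a) 0.465 ppm; (b) 92.7 ppm

(a) [OCl⁻]/[HOCl] = 10^(pH − pKa) = 10^(7.69 − 7.56) = 10^0.13 = 1.349.
(a) Fraction as HOCl = 1 / (1 + 1.349) = 0.4257.
(a) OCl⁻ = (1 − 0.4257) × 0.81 ppm = 0.4652 ppm.

(b) Volume: 786 m³ = 786,000 L.
(b) Moles of Ca²⁺: 107,000 g ÷ 147 g/mol = 727.9 mol.
(b) As CaCO₃: 727.9 mol × 100.1 g/mol = 72,860 g.
(b) Rise: 72,860 g / 786,000 L × 1000 = 92.7 mg/L.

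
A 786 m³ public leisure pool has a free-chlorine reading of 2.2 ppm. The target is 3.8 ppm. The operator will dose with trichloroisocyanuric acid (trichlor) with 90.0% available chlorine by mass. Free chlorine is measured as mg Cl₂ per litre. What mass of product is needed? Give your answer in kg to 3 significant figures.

1.40 kg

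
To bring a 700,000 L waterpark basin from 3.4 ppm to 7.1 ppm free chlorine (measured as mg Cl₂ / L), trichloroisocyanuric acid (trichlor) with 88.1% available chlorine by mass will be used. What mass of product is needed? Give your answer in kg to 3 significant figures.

Chlorine deficit: 7.1 − 3.4 = 3.7 ppm = 3.7 mg/L as Cl₂.
Cl₂ equivalent needed: 3.7 mg/L × 700,000 L = 2,590,000 mg = 2590 g.
Product at 88.1% available chlorine: 2590 / 0.881 = 2940 g.

2.94 kg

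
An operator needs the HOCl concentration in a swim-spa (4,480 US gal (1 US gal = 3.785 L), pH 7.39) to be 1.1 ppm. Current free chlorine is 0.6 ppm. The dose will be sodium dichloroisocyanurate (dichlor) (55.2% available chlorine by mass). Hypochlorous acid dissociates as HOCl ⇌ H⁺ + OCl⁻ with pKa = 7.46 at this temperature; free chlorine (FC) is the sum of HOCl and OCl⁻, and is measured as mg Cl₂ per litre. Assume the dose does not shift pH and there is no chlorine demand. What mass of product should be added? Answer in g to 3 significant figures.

44.1 g

Volume: 4,480 US gal × 3.785 L/gal = 16,957 L.
[OCl⁻]/[HOCl] = 10^(pH − pKa) = 10^(7.39 − 7.46) = 0.8511; fraction as HOCl = 1/(1 + 0.8511) = 0.5402.
Free chlorine required for 1.1 ppm HOCl: 1.1 / 0.5402 = 2.036 ppm.
FC to add: 2.036 − 0.6 = 1.436 mg/L as Cl₂.
Cl₂ equivalent: 1.436 mg/L × 16,957 L = 24.35 g.
Product at 55.2% available Cl: 24.35 / 0.552 = 44.12 g.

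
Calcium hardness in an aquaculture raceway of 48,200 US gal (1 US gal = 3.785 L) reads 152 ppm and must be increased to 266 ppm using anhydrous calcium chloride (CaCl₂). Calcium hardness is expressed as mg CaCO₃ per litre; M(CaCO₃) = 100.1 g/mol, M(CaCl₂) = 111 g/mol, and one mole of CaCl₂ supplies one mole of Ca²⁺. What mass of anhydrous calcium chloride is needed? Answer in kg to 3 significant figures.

23.1 kg

Volume: 48,200 US gal × 3.785 L/gal = 182,437 L.
Hardness to add: (266 − 152) = 114 mg/L as CaCO₃ × 182,437 L = 20,800 g as CaCO₃.
Moles of Ca²⁺ (1 mol Ca²⁺ ≡ 1 mol CaCO₃): 20,800 / 100.1 g/mol = 207.8 mol.
Mass of CaCl₂: 207.8 × 111 = 23,060 g.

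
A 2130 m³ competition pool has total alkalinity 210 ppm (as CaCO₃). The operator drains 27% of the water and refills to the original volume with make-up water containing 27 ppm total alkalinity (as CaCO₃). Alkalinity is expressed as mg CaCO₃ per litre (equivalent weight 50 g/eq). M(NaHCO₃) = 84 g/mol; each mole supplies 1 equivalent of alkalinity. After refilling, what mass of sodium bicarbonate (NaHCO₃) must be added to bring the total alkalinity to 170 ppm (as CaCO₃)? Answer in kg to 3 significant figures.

Volume: 2130 m³ = 2,130,000 L.
After draining 27% and refilling: 210 × 0.73 + 27 × 0.27 = 160.59 ppm.
Deficit to target: 170 − 160.59 = 9.41 mg/L.
As CaCO₃: 9.41 mg/L × 2,130,000 L = 20,040 g; ÷ 50 g/eq ÷ 1 = 400.9 mol NaHCO₃.
Mass: 400.9 × 84 = 33,670 g.

33.7 kg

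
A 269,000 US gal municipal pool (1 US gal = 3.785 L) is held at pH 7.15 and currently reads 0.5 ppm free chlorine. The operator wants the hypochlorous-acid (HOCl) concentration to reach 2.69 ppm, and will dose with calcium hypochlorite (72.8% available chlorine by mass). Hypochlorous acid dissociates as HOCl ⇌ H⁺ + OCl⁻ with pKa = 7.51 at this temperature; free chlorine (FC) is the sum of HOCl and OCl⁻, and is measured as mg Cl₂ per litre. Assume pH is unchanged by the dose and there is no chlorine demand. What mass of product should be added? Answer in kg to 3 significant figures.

Volume: 269,000 US gal × 3.785 L/gal = 1,018,165 L.
[OCl⁻]/[HOCl] = 10^(pH − pKa) = 10^(7.15 − 7.51) = 0.4365; fraction as HOCl = 1/(1 + 0.4365) = 0.6961.
Free chlorine required for 2.69 ppm HOCl: 2.69 / 0.6961 = 3.864 ppm.
FC to add: 3.864 − 0.5 = 3.364 mg/L as Cl₂.
Cl₂ equivalent: 3.364 mg/L × 1,018,165 L = 3425 g.
Product at 72.8% available Cl: 3425 / 0.728 = 4705 g.

4.71 kg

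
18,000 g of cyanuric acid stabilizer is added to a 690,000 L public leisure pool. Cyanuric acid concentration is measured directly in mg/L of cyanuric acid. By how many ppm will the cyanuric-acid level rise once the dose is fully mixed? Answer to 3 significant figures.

Rise: 18,000 g / 690,000 L × 1000 = 26.09 mg/L.

26.1 ppm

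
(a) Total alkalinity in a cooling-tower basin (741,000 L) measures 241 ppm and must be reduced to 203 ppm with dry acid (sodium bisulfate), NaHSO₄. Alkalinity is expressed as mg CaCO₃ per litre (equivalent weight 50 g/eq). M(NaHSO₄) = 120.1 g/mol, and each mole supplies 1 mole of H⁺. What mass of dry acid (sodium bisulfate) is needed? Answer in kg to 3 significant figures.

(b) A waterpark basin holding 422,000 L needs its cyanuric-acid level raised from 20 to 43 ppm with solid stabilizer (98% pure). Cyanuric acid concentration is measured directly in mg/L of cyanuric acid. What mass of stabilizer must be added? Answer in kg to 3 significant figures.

(a) Alkalinity to neutralize: (241 − 203) = 38 mg/L as CaCO₃ × 741,000 L = 28,160 g as CaCO₃.
(a) Equivalents of H⁺ required: 28,160 ÷ 50 g/eq = 563.2 eq = 563.2 mol NaHSO₄.
(a) Mass of NaHSO₄: 563.2 × 120.1 = 67,640 g.

(b) CYA to add: (43 − 20) = 23 mg/L × 422,000 L = 9706 g cyanuric acid.
(b) At 98% purity: 9706 / 0.98 = 9904 g product.

(a) 67.6 kg; (b) 9.90 kg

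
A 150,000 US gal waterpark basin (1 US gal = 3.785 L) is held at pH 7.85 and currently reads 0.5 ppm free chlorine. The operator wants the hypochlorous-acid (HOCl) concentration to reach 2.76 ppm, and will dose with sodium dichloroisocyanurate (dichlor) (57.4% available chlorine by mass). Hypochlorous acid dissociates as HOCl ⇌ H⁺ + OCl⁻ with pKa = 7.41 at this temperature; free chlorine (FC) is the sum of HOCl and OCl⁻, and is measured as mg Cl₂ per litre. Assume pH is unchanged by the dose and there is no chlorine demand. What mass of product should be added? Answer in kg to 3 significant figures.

Volume: 150,000 US gal × 3.785 L/gal = 567,750 L.
[OCl⁻]/[HOCl] = 10^(pH − pKa) = 10^(7.85 − 7.41) = 2.754; fraction as HOCl = 1/(1 + 2.754) = 0.2664.
Free chlorine required for 2.76 ppm HOCl: 2.76 / 0.2664 = 10.36 ppm.
FC to add: 10.36 − 0.5 = 9.862 mg/L as Cl₂.
Cl₂ equivalent: 9.862 mg/L × 567,750 L = 5599 g.
Product at 57.4% available Cl: 5599 / 0.574 = 9754 g.

9.75 kg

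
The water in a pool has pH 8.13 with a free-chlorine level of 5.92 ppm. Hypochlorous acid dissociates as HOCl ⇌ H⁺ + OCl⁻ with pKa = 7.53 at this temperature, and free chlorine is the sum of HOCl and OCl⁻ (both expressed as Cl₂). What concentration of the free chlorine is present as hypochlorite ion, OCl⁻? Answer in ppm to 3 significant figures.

4.73 ppm

[OCl⁻]/[HOCl] = 10^(pH − pKa) = 10^(8.13 − 7.53) = 10^0.60 = 3.981.
Fraction as HOCl = 1 / (1 + 3.981) = 0.2008.
OCl⁻ = (1 − 0.2008) × 5.92 ppm = 4.732 ppm.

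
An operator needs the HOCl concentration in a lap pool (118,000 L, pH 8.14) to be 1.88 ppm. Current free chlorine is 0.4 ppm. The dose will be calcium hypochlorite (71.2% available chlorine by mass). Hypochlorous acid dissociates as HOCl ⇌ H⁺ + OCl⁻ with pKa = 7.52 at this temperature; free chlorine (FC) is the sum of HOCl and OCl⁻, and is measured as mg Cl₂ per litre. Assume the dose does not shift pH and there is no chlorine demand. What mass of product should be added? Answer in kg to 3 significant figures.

1.54 kg

[OCl⁻]/[HOCl] = 10^(pH − pKa) = 10^(8.14 − 7.52) = 4.169; fraction as HOCl = 1/(1 + 4.169) = 0.1935.
Free chlorine required for 1.88 ppm HOCl: 1.88 / 0.1935 = 9.717 ppm.
FC to add: 9.717 − 0.4 = 9.317 mg/L as Cl₂.
Cl₂ equivalent: 9.317 mg/L × 118,000 L = 1099 g.
Product at 71.2% available Cl: 1099 / 0.712 = 1544 g.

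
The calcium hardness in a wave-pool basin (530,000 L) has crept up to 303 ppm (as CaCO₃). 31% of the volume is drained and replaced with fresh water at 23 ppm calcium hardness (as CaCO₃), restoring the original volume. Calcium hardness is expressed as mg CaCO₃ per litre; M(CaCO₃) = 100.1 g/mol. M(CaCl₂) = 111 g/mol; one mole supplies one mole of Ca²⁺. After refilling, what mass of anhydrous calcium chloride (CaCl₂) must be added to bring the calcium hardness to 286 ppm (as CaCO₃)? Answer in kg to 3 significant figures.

41.0 kg

After draining 31% and refilling: 303 × 0.69 + 23 × 0.31 = 216.2 ppm.
Deficit to target: 286 − 216.2 = 69.8 mg/L.
As CaCO₃: 69.8 mg/L × 530,000 L = 36,990 g; ÷ 100.1 = 369.6 mol Ca²⁺.
Mass: 369.6 × 111 = 41,020 g.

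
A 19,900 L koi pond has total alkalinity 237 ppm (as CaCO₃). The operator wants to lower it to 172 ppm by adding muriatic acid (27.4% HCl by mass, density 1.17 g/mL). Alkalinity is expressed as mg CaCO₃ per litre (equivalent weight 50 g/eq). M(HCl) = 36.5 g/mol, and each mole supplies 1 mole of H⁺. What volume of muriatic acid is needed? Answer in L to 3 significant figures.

Alkalinity to neutralize: (237 − 172) = 65 mg/L as CaCO₃ × 19,900 L = 1294 g as CaCO₃.
Equivalents of H⁺ required: 1294 ÷ 50 g/eq = 25.87 eq = 25.87 mol HCl.
Mass of HCl: 25.87 × 36.5 = 944.3 g.
Mass of 27.4% solution: 944.3 / 0.274 = 3446 g.
Volume: 3446 g ÷ 1.17 g/mL = 2945 mL.

2.95 L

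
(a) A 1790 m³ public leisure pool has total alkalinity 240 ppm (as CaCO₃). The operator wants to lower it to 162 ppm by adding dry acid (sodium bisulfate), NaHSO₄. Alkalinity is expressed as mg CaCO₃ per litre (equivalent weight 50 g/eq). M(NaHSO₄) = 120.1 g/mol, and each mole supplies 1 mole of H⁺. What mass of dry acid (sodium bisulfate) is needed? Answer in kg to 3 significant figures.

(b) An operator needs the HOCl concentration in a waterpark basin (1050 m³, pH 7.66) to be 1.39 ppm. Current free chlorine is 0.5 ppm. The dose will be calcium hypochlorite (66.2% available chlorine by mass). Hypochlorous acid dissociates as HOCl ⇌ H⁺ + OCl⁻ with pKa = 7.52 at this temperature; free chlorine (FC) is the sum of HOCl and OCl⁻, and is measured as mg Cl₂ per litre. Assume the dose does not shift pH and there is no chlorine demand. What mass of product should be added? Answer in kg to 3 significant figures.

(a) Volume: 1790 m³ = 1,790,000 L.
(a) Alkalinity to neutralize: (240 − 162) = 78 mg/L as CaCO₃ × 1,790,000 L = 139,600 g as CaCO₃.
(a) Equivalents of H⁺ required: 139,600 ÷ 50 g/eq = 2792 eq = 2792 mol NaHSO₄.
(a) Mass of NaHSO₄: 2792 × 120.1 = 335,400 g.

(b) Volume: 1050 m³ = 1,050,000 L.
(b) [OCl⁻]/[HOCl] = 10^(pH − pKa) = 10^(7.66 − 7.52) = 1.38; fraction as HOCl = 1/(1 + 1.38) = 0.4201.
(b) Free chlorine required for 1.39 ppm HOCl: 1.39 / 0.4201 = 3.309 ppm.
(b) FC to add: 3.309 − 0.5 = 2.809 mg/L as Cl₂.
(b) Cl₂ equivalent: 2.809 mg/L × 1,050,000 L = 2949 g.
(b) Product at 66.2% available Cl: 2949 / 0.662 = 4455 g.

(a) 335 kg; (b) 4.45 kg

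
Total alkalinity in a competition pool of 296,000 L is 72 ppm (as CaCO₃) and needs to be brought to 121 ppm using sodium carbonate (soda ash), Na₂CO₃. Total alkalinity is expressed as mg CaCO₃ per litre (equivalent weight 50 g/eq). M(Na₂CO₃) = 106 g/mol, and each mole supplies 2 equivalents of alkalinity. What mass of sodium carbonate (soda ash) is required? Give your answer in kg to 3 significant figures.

Alkalinity to add: (121 − 72) = 49 mg/L as CaCO₃ × 296,000 L = 14,500 g as CaCO₃.
Equivalents: 14,500 g ÷ 50 g/eq = 290.1 eq.
Each mole of Na₂CO₃ supplies 2 eq, so 290.1 / 2 = 145 mol.
Mass: 145 mol × 106 g/mol = 15,370 g.

15.4 kg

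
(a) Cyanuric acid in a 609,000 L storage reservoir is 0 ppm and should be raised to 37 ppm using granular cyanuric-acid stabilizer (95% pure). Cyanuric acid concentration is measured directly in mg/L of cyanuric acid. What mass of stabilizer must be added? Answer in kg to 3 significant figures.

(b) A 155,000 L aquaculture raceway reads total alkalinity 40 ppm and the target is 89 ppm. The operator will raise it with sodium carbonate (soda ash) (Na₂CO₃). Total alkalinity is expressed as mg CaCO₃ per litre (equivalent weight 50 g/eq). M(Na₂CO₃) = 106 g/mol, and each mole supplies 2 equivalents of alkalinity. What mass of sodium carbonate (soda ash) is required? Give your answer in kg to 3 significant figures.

(a) 23.7 kg; (b) 8.05 kg

(a) CYA to add: (37 − 0) = 37 mg/L × 609,000 L = 22,530 g cyanuric acid.
(a) At 95% purity: 22,530 / 0.95 = 23,720 g product.

(b) Alkalinity to add: (89 − 40) = 49 mg/L as CaCO₃ × 155,000 L = 7595 g as CaCO₃.
(b) Equivalents: 7595 g ÷ 50 g/eq = 151.9 eq.
(b) Each mole of Na₂CO₃ supplies 2 eq, so 151.9 / 2 = 75.95 mol.
(b) Mass: 75.95 mol × 106 g/mol = 8051 g.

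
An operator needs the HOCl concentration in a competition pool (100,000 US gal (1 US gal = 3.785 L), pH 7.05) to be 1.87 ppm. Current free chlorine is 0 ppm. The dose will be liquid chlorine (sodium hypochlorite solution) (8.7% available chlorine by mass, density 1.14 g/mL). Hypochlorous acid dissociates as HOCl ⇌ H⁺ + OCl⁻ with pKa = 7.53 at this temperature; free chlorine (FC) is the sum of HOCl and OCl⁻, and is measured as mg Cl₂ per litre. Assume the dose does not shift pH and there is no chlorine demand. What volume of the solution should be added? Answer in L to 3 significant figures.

Volume: 100,000 US gal × 3.785 L/gal = 378,500 L.
[OCl⁻]/[HOCl] = 10^(pH − pKa) = 10^(7.05 − 7.53) = 0.3311; fraction as HOCl = 1/(1 + 0.3311) = 0.7512.
Free chlorine required for 1.87 ppm HOCl: 1.87 / 0.7512 = 2.489 ppm.
FC to add: 2.489 − 0 = 2.489 mg/L as Cl₂.
Cl₂ equivalent: 2.489 mg/L × 378,500 L = 942.2 g.
Product at 8.7% available Cl: 942.2 / 0.087 = 10,830 g.
Volume: 10,830 g ÷ 1.14 g/mL = 9500 mL.

9.50 L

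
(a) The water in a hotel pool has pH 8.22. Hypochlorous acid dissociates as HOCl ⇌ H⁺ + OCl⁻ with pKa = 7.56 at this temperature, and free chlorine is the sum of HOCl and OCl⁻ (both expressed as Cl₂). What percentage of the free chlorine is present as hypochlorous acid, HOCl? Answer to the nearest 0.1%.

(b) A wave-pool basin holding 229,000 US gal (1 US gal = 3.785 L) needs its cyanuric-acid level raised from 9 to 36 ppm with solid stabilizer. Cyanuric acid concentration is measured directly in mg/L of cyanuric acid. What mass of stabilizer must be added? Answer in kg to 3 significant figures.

(a) [OCl⁻]/[HOCl] = 10^(pH − pKa) = 10^(8.22 − 7.56) = 10^0.66 = 4.571.
(a) Fraction as HOCl = 1 / (1 + 4.571) = 0.1795.

(b) Volume: 229,000 US gal × 3.785 L/gal = 866,765 L.
(b) CYA to add: (36 − 9) = 27 mg/L × 866,765 L = 23,400 g cyanuric acid.

(a) 18.0%; (b) 23.4 kg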